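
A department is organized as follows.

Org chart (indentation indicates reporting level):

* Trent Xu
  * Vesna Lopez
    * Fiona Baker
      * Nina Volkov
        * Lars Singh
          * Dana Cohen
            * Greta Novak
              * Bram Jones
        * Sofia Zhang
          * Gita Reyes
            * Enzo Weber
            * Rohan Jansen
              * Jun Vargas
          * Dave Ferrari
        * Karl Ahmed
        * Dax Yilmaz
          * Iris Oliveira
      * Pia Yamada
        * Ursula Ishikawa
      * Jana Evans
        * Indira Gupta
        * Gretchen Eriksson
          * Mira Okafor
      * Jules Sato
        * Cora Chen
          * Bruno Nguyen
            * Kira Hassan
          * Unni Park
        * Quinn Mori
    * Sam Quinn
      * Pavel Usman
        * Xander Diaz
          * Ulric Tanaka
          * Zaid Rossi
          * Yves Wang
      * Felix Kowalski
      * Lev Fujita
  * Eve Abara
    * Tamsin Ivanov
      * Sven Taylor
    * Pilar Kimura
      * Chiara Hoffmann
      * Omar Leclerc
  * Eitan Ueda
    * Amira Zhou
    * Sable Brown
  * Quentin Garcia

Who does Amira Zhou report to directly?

Amira Zhou reports directly to Eitan Ueda.

Eitan Ueda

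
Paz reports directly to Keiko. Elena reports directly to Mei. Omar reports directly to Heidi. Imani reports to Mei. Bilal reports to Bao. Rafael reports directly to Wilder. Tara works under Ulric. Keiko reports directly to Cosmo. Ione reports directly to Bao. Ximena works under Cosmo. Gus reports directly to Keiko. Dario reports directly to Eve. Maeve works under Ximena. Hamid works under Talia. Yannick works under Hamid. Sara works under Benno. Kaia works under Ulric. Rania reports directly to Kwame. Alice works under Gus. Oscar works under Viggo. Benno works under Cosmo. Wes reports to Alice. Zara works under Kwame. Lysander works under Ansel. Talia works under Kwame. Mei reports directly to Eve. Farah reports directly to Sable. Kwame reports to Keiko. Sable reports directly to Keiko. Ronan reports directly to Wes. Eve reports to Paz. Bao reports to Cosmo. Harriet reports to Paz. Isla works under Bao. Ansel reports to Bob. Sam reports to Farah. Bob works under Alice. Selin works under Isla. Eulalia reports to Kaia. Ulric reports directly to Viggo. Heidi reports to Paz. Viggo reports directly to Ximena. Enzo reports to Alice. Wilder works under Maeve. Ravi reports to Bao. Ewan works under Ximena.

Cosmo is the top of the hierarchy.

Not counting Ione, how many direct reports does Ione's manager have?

Ione reports to Bao. Bao's other direct reports are Ravi, Isla, Bilal — 3 peers.

3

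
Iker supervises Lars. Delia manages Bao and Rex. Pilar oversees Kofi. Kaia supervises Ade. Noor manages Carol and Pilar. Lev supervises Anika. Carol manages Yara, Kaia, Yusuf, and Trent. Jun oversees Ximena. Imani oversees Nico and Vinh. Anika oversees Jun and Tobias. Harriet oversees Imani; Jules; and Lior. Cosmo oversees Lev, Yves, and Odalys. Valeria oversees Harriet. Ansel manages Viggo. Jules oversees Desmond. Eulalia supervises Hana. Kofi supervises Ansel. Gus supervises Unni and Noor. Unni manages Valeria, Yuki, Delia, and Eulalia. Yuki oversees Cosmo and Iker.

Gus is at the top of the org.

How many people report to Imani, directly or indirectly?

2

Imani directly manages Nico, Vinh. Nico has no reports. Vinh has no reports. So Imani's organization is 2 direct reports plus everyone under them: 1 + 1 = 2.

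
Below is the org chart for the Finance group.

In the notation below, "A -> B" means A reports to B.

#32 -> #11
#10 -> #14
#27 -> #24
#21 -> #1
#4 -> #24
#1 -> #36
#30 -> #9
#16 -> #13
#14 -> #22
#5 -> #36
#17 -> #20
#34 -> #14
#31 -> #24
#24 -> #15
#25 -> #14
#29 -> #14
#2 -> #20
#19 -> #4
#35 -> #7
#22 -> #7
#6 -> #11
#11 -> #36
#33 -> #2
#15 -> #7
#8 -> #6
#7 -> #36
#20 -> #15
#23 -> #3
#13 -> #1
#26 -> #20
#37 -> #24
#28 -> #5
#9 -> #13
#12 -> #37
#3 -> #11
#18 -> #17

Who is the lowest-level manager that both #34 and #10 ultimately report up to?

#34's chain of managers is #14, #22, #7, #36. #10's chain of managers is #14, #22, #7, #36. The first manager that appears in both chains is #14.

#14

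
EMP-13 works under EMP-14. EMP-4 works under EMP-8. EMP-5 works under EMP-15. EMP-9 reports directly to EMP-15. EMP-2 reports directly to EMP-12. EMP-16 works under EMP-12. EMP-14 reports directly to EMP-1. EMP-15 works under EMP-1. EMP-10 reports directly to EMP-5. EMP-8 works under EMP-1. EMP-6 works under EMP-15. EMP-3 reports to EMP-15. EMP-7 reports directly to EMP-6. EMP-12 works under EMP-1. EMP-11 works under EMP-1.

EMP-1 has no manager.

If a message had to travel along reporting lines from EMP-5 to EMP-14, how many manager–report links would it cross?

3

EMP-5 is 2 levels below EMP-1, and EMP-14 is 1 level below EMP-1 (their lowest common manager). The shortest path runs up from EMP-5 to EMP-1 and back down to EMP-14: 2 + 1 = 3 links.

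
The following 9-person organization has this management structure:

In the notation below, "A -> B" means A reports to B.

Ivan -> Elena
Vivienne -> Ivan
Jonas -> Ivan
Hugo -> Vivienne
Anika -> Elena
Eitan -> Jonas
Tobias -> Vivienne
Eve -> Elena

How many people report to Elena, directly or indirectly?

Elena directly manages Ivan, Anika, Eve. Under Ivan: Jonas, Eitan, Vivienne, Tobias, Hugo (5). Anika has no reports. Eve has no reports. So Elena's organization is 3 direct reports plus everyone under them: 6 + 1 + 1 = 8.

8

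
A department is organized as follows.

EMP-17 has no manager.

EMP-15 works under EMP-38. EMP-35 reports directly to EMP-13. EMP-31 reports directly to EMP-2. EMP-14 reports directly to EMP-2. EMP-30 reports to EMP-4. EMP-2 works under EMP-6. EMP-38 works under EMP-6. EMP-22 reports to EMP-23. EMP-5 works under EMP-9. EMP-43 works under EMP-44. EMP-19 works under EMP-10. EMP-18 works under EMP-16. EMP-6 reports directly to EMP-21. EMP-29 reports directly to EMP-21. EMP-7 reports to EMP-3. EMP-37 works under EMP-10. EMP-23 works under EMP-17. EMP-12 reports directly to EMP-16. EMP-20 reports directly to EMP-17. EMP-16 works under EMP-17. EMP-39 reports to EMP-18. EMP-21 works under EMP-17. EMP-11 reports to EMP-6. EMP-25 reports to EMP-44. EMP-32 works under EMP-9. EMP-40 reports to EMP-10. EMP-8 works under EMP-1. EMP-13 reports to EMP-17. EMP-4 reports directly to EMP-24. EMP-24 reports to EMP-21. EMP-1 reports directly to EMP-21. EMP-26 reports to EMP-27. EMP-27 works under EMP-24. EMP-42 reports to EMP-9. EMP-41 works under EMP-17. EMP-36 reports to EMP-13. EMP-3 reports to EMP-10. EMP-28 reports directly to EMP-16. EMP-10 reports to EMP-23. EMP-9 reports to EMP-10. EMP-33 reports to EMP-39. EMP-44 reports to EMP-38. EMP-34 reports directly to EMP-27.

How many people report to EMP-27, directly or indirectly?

2

EMP-27 directly manages EMP-26, EMP-34. EMP-26 has no reports. EMP-34 has no reports. So EMP-27's organization is 2 direct reports plus everyone under them: 1 + 1 = 2.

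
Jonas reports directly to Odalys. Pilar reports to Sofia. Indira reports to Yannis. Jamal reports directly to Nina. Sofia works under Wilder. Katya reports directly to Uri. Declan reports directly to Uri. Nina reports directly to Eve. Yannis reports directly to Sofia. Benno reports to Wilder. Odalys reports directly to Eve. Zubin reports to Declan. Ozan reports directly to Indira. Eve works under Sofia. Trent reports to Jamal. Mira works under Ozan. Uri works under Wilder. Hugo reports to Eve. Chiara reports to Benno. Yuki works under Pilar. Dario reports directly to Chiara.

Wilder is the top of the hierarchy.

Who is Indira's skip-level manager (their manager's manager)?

Indira reports to Yannis, and Yannis reports to Sofia. So Indira's skip-level manager is Sofia.

Sofia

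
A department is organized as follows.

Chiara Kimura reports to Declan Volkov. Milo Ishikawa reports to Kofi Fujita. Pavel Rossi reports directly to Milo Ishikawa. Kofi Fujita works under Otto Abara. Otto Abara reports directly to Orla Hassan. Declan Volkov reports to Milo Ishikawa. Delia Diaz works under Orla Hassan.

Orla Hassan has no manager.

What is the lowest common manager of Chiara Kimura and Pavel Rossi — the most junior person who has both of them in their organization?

Chiara Kimura's chain of managers is Declan Volkov, Milo Ishikawa, Kofi Fujita, Otto Abara, Orla Hassan. Pavel Rossi's chain of managers is Milo Ishikawa, Kofi Fujita, Otto Abara, Orla Hassan. The first manager that appears in both chains is Milo Ishikawa.

Milo Ishikawa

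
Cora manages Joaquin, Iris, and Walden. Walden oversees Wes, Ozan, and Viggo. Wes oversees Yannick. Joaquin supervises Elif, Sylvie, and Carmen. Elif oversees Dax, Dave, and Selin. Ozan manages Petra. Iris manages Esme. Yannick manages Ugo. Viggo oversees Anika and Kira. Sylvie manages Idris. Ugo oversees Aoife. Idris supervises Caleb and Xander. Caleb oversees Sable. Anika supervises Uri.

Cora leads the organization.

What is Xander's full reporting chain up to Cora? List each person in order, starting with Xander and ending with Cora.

Xander reports to Idris. Idris reports to Sylvie. Sylvie reports to Joaquin. Joaquin reports to Cora. Cora is at the top.

Xander -> Idris -> Sylvie -> Joaquin -> Cora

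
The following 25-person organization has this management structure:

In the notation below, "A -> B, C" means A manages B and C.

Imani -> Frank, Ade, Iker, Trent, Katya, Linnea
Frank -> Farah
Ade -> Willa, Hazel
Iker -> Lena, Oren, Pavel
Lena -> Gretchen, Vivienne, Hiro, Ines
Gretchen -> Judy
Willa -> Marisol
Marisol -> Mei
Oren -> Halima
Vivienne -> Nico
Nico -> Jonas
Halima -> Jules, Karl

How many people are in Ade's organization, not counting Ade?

4

Ade directly manages Willa, Hazel. Under Willa: Marisol, Mei (2). Hazel has no reports. So Ade's organization is 2 direct reports plus everyone under them: 3 + 1 = 4.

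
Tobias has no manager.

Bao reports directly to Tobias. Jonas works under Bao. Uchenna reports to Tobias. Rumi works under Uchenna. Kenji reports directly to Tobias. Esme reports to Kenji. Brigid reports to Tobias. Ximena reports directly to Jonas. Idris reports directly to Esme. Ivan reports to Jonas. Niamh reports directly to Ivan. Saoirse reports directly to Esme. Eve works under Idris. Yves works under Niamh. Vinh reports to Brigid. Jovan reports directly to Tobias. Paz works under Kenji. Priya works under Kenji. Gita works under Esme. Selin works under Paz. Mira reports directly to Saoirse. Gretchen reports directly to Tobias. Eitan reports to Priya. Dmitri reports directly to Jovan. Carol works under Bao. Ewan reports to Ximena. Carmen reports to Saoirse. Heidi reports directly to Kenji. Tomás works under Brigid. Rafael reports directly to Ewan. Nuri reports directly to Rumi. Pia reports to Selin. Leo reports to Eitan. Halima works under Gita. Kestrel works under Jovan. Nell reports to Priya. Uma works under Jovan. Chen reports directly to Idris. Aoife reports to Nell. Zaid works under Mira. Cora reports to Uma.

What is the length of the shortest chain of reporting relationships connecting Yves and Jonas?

3

Yves is in Jonas's organization: the chain from Yves up to Jonas is Yves → Niamh → Ivan → Jonas, which is 3 links.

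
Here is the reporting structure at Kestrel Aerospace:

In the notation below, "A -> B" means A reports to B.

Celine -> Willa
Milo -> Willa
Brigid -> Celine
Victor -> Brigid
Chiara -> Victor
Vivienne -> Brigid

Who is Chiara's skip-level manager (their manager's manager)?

Brigid

Chiara reports to Victor, and Victor reports to Brigid. So Chiara's skip-level manager is Brigid.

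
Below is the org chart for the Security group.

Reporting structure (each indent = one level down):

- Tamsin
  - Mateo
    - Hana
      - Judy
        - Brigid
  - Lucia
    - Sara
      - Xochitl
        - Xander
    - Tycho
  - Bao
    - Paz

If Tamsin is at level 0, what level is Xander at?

Chain from Xander up to Tamsin: Xander → Xochitl → Sara → Lucia → Tamsin. That is 4 steps up, so Xander is 4 levels below Tamsin.

4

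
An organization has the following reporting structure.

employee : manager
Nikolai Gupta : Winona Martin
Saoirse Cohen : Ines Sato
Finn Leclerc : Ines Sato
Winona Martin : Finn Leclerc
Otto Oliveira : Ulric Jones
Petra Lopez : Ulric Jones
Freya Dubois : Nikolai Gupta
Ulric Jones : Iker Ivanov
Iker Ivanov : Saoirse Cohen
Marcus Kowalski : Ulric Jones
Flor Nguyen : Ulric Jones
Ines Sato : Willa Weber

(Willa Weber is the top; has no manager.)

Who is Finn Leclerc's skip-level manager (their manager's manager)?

Finn Leclerc reports to Ines Sato, and Ines Sato reports to Willa Weber. So Finn Leclerc's skip-level manager is Willa Weber.

Willa Weber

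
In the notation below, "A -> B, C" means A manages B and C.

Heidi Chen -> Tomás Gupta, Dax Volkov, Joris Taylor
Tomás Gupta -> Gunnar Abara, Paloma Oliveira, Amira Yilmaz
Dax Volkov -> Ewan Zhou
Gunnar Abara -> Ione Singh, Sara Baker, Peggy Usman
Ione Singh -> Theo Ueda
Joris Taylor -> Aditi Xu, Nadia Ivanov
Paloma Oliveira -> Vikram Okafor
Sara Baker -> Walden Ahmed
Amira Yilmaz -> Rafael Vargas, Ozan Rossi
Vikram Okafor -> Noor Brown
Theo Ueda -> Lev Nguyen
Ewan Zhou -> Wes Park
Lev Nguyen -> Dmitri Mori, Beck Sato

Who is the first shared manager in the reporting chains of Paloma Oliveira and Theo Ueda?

Tomás Gupta

Paloma Oliveira's chain of managers is Tomás Gupta, Heidi Chen. Theo Ueda's chain of managers is Ione Singh, Gunnar Abara, Tomás Gupta, Heidi Chen. The first manager that appears in both chains is Tomás Gupta.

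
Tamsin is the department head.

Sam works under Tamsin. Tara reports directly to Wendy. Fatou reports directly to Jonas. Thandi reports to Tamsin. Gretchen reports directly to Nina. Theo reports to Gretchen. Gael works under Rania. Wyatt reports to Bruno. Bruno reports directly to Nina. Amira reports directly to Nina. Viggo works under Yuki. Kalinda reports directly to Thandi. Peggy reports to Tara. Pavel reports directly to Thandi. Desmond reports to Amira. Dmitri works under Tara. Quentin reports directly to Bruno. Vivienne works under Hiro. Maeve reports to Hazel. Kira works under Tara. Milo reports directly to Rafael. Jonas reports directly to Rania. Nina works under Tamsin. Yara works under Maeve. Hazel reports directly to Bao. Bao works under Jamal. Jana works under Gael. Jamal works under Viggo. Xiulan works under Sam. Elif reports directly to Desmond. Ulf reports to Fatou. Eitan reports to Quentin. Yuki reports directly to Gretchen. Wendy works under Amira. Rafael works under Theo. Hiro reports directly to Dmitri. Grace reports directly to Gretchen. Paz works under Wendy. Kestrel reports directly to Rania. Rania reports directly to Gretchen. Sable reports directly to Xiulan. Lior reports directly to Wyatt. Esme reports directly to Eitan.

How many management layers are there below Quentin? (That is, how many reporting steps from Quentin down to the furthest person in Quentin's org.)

The longest chain under Quentin runs Quentin → Eitan → Esme, which is 2 levels below Quentin.

2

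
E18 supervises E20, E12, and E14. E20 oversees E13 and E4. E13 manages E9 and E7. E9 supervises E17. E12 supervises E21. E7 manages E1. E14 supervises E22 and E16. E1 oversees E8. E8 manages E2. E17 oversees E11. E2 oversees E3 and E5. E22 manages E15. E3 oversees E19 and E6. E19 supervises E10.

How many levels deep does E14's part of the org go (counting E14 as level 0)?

2

The longest chain under E14 runs E14 → E22 → E15, which is 2 levels below E14.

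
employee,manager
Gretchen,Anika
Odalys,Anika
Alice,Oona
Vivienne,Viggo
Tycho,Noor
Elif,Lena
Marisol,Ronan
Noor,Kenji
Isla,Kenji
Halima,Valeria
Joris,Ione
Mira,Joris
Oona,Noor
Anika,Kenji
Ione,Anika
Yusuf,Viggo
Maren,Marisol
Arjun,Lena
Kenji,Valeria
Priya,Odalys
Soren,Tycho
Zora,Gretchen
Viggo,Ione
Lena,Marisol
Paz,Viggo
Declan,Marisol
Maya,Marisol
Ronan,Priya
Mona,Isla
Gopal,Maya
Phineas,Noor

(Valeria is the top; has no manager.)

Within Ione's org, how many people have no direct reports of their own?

4

The people in Ione's organization with no one reporting to them are Mira, Yusuf, Paz, Vivienne. That is 4.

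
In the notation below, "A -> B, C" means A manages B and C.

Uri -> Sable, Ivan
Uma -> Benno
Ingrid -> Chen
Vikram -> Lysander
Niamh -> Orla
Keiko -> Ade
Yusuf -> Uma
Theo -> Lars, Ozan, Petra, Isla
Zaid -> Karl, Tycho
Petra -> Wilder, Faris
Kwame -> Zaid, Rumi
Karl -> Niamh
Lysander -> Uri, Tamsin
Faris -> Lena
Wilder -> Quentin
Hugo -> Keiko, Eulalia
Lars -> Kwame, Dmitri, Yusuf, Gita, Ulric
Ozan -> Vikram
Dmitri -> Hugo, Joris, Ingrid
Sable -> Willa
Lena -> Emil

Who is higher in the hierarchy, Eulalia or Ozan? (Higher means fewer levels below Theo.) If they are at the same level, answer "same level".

Eulalia is 4 levels below Theo; Ozan is 1. Ozan is higher.

Ozan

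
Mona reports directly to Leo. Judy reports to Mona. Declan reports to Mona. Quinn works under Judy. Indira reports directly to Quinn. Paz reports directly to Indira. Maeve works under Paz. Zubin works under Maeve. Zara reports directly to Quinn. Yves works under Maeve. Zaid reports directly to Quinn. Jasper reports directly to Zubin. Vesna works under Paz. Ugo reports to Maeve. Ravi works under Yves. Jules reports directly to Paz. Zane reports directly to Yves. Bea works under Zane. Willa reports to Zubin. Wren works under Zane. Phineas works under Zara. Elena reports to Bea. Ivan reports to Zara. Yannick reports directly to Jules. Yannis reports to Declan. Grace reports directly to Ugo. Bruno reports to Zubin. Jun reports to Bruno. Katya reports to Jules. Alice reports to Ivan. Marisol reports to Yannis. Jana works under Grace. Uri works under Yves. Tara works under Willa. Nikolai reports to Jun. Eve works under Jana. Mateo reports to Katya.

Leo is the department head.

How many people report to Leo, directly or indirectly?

Leo directly manages Mona. Under Mona: Declan, Yannis, Marisol, Judy, Quinn, Zaid, Zara, Ivan, Alice, Phineas, Indira, Paz, Jules, Katya, Mateo, Yannick, Vesna, Maeve, Ugo, Grace, Jana, Eve, Yves, Uri, Zane, Wren, Bea, Elena, Ravi, Zubin, Bruno, Jun, Nikolai, Willa, Tara, Jasper (36). That's 37 in total.

37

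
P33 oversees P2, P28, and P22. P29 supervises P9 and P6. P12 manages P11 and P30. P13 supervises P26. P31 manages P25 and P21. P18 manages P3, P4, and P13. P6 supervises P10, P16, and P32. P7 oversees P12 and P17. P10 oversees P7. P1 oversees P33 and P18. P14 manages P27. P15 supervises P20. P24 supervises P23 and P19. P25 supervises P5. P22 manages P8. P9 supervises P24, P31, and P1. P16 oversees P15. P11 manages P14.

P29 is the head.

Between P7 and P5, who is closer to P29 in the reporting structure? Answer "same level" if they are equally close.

P7 is 3 levels below P29; P5 is 4. P7 is higher.

P7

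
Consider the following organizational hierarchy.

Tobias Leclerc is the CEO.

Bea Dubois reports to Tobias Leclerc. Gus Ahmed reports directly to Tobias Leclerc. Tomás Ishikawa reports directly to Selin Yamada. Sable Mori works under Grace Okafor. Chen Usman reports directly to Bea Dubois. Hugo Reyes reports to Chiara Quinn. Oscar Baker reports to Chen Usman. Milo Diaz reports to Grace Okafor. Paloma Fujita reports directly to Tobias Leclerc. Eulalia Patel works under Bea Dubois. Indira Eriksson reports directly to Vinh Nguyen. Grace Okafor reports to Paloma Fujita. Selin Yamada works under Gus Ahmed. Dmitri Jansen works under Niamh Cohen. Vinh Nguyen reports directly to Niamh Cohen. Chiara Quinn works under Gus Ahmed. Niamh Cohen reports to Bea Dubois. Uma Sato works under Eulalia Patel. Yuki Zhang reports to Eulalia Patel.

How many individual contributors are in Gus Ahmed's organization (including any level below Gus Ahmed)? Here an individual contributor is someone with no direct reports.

The people in Gus Ahmed's organization with no one reporting to them are Hugo Reyes, Tomás Ishikawa. That is 2.

2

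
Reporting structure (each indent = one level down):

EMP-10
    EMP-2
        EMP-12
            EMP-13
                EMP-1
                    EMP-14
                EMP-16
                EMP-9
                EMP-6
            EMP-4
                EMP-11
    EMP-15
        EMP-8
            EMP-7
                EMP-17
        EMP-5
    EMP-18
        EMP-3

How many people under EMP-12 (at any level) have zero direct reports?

The people in EMP-12's organization with no one reporting to them are EMP-11, EMP-6, EMP-9, EMP-16, EMP-14. That is 5.

5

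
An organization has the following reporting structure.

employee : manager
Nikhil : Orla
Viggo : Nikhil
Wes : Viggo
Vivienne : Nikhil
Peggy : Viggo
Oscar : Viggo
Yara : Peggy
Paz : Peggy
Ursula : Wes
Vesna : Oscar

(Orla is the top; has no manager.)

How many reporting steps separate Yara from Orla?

Chain from Yara up to Orla: Yara → Peggy → Viggo → Nikhil → Orla. That is 4 steps up, so Yara is 4 levels below Orla.

4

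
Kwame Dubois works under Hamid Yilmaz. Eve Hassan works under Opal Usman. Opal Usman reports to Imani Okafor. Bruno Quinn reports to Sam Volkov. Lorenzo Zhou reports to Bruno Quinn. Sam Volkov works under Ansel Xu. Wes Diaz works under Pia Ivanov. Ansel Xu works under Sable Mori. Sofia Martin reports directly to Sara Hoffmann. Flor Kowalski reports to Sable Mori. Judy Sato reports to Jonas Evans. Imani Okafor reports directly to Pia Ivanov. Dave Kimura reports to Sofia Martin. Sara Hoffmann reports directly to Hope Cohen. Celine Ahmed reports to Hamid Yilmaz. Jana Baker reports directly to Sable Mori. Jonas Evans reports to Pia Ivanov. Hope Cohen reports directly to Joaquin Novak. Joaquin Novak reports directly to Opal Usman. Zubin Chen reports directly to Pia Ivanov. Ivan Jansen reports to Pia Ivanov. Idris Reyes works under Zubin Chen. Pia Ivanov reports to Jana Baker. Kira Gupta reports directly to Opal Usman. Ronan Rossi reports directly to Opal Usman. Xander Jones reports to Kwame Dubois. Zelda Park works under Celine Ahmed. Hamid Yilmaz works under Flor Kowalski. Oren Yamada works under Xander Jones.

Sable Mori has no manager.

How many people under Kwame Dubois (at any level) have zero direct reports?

1

The only person in Kwame Dubois's organization with no one reporting to them is Oren Yamada. That is 1.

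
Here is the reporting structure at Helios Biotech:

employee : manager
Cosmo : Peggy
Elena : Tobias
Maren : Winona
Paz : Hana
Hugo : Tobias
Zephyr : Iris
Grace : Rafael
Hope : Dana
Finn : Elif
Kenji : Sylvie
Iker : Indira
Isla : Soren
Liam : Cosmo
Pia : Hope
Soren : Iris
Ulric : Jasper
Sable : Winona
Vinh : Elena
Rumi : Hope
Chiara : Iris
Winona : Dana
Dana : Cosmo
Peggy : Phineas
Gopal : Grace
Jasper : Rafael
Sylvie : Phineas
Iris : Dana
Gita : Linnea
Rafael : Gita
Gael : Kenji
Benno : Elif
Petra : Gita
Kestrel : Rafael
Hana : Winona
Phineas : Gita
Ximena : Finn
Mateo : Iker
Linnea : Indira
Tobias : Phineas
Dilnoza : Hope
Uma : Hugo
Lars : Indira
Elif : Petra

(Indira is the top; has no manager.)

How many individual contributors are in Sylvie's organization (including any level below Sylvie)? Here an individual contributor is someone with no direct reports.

The only person in Sylvie's organization with no one reporting to them is Gael. That is 1.

1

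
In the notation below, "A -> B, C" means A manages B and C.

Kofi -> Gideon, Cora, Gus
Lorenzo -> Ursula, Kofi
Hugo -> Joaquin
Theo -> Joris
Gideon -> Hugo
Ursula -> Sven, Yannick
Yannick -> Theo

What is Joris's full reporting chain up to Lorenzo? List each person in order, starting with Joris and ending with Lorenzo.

Joris reports to Theo. Theo reports to Yannick. Yannick reports to Ursula. Ursula reports to Lorenzo. Lorenzo is at the top.

Joris -> Theo -> Yannick -> Ursula -> Lorenzo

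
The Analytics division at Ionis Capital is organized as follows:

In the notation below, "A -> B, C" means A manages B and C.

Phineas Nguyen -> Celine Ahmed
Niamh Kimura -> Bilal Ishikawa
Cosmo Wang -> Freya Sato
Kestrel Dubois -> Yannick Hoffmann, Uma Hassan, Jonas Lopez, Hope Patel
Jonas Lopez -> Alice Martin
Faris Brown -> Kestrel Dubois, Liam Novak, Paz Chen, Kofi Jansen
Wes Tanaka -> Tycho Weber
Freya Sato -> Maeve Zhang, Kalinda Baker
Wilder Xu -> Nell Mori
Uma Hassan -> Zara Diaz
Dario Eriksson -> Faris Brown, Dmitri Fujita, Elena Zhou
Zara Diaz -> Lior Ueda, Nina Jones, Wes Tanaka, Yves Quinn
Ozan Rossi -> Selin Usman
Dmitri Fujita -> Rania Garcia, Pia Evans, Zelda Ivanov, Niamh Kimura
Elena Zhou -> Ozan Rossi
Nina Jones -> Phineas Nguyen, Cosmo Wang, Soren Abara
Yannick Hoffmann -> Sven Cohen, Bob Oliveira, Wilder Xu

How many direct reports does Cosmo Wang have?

Cosmo Wang directly manages Freya Sato. That is 1 direct report.

1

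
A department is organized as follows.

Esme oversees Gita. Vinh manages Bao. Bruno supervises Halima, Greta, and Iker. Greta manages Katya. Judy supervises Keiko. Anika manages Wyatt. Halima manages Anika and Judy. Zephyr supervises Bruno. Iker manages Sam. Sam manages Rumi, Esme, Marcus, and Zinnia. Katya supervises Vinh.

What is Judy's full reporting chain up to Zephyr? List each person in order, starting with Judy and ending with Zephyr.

Judy reports to Halima. Halima reports to Bruno. Bruno reports to Zephyr. Zephyr is at the top.

Judy -> Halima -> Bruno -> Zephyr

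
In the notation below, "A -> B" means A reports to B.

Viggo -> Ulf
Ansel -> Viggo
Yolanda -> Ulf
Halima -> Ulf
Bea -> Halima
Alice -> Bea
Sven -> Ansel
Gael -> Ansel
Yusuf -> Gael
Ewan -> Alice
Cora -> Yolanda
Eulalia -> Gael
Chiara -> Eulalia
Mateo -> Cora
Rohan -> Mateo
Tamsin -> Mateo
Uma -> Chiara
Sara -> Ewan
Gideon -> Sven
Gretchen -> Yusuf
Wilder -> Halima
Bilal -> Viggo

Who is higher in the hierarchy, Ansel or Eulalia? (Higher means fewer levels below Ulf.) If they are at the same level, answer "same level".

Ansel

Ansel is 2 levels below Ulf; Eulalia is 4. Ansel is higher.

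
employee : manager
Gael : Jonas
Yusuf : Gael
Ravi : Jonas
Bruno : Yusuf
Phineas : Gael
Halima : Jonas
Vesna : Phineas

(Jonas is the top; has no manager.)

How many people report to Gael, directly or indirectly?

Gael directly manages Yusuf, Phineas. Under Yusuf: Bruno (1). Under Phineas: Vesna (1). So Gael's organization is 2 direct reports plus everyone under them: 2 + 2 = 4.

4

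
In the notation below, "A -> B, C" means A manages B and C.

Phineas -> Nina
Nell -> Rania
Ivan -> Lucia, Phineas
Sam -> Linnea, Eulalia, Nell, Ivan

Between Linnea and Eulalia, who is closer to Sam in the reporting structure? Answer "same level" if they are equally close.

Both Linnea and Eulalia are 1 level below Sam.

same level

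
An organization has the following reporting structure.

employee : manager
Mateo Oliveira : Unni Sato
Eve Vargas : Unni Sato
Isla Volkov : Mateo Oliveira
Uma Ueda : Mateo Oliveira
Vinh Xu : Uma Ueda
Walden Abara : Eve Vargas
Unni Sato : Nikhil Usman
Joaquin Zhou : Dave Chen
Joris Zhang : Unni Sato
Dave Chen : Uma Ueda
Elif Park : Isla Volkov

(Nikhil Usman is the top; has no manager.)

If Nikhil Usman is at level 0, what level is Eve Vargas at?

2

Chain from Eve Vargas up to Nikhil Usman: Eve Vargas → Unni Sato → Nikhil Usman. That is 2 steps up, so Eve Vargas is 2 levels below Nikhil Usman.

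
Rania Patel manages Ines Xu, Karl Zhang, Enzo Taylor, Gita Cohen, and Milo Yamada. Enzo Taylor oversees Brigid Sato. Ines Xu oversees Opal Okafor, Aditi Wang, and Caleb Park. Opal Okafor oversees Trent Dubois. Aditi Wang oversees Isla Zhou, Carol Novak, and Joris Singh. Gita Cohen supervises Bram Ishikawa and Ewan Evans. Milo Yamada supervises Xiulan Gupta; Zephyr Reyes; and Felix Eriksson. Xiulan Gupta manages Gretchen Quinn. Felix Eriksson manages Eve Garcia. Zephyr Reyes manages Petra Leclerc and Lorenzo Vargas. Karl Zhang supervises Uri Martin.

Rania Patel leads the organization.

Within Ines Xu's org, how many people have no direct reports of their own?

The people in Ines Xu's organization with no one reporting to them are Caleb Park, Joris Singh, Carol Novak, Isla Zhou, Trent Dubois. That is 5.

5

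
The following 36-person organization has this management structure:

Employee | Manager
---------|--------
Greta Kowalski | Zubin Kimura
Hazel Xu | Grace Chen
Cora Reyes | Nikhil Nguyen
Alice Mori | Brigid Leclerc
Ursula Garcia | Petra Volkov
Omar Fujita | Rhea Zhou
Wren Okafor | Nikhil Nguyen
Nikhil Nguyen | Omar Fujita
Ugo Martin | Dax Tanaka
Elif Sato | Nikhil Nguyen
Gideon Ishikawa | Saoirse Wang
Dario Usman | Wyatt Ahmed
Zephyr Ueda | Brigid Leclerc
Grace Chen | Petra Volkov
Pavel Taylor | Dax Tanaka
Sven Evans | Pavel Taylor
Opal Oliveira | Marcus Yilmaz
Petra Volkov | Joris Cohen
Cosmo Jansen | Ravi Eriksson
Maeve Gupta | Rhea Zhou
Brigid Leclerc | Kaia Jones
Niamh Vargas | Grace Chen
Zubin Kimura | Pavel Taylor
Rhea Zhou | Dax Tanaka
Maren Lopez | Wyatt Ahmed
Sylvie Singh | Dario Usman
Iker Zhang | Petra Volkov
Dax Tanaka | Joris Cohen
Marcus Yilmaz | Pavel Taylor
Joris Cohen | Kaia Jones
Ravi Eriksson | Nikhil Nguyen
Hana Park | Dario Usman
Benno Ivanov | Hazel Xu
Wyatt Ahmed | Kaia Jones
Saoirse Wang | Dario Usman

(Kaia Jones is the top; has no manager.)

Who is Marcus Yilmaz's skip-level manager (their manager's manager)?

Dax Tanaka

Marcus Yilmaz reports to Pavel Taylor, and Pavel Taylor reports to Dax Tanaka. So Marcus Yilmaz's skip-level manager is Dax Tanaka.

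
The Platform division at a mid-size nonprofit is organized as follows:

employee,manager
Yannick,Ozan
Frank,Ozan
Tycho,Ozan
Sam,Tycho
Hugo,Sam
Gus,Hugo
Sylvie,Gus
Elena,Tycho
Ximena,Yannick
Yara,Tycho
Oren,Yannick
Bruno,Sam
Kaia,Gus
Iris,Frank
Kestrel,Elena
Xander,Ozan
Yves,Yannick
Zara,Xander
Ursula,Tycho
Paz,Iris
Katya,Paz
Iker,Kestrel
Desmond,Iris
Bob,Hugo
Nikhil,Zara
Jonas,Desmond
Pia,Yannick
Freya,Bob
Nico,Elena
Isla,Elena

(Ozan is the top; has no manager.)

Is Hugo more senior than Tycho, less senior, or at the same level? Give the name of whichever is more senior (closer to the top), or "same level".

Hugo is 3 levels below Ozan; Tycho is 1. Tycho is higher.

Tycho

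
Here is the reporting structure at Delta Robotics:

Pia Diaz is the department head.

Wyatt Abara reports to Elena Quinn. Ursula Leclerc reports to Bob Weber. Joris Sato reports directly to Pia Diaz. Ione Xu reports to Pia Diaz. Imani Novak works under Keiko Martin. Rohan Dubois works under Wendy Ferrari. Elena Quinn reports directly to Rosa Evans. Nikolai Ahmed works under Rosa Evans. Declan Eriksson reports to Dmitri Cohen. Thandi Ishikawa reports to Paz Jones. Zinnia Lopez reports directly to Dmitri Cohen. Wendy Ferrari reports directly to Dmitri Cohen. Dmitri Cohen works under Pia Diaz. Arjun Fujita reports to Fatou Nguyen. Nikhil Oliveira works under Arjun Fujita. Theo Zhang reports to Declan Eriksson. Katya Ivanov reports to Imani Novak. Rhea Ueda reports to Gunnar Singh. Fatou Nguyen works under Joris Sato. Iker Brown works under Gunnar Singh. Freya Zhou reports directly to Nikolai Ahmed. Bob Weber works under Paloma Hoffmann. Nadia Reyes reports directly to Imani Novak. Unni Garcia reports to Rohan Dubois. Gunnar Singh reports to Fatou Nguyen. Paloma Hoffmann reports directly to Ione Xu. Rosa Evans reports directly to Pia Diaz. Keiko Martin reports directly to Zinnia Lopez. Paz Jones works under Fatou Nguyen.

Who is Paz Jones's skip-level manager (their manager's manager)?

Joris Sato

Paz Jones reports to Fatou Nguyen, and Fatou Nguyen reports to Joris Sato. So Paz Jones's skip-level manager is Joris Sato.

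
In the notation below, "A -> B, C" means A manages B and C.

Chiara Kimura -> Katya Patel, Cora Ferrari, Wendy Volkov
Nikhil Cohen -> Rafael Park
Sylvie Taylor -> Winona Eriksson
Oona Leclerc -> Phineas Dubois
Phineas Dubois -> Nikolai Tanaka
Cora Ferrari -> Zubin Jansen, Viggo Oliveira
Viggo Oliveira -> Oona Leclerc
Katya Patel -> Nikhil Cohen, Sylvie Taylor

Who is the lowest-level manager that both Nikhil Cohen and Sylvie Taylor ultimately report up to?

Katya Patel

Nikhil Cohen's chain of managers is Katya Patel, Chiara Kimura. Sylvie Taylor's chain of managers is Katya Patel, Chiara Kimura. The first manager that appears in both chains is Katya Patel.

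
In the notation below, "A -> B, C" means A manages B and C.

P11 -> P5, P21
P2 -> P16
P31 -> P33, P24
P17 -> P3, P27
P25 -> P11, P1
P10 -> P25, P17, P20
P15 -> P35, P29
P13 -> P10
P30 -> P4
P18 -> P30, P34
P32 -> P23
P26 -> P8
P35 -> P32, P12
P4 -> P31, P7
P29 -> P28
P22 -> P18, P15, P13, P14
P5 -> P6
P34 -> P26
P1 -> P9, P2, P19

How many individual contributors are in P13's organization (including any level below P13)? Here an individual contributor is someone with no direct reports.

The people in P13's organization with no one reporting to them are P20, P27, P3, P19, P16, P9, P21, P6. That is 8.

8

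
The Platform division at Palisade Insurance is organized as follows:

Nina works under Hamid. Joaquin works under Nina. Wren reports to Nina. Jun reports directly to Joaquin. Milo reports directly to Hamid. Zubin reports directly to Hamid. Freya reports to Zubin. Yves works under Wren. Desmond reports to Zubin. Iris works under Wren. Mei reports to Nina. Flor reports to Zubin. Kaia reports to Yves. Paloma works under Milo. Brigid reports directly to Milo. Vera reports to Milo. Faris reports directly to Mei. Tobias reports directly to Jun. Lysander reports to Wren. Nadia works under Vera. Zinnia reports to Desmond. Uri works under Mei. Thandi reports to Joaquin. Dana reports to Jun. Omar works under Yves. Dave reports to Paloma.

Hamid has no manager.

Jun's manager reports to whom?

Nina

Jun reports to Joaquin, and Joaquin reports to Nina. So Jun's skip-level manager is Nina.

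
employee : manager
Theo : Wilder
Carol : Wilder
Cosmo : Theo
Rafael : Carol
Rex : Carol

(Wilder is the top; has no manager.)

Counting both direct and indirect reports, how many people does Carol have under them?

2

Carol directly manages Rex, Rafael. Rex has no reports. Rafael has no reports. So Carol's organization is 2 direct reports plus everyone under them: 1 + 1 = 2.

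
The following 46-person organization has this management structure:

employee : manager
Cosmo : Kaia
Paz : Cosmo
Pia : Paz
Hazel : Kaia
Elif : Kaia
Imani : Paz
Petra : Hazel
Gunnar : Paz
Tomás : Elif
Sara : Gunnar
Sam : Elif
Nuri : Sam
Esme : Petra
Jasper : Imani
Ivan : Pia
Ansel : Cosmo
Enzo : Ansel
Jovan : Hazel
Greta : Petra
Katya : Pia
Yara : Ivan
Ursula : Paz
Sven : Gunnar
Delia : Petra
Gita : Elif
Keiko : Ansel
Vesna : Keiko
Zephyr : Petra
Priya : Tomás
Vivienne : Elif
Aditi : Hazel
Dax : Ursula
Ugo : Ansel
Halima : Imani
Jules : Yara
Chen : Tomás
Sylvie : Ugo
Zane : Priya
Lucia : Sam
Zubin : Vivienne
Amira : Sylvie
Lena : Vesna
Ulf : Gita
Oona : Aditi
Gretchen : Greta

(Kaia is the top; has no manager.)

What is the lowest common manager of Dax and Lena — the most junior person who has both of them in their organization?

Dax's chain of managers is Ursula, Paz, Cosmo, Kaia. Lena's chain of managers is Vesna, Keiko, Ansel, Cosmo, Kaia. The first manager that appears in both chains is Cosmo.

Cosmo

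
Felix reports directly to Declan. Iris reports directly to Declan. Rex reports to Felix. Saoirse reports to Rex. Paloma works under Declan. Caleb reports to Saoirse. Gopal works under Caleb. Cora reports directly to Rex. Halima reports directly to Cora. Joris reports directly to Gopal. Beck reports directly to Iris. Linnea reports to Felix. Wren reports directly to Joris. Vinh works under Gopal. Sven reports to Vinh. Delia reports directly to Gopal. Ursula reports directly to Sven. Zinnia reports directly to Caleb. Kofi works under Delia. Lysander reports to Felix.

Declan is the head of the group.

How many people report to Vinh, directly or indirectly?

Vinh directly manages Sven. Under Sven: Ursula (1). That's 2 in total.

2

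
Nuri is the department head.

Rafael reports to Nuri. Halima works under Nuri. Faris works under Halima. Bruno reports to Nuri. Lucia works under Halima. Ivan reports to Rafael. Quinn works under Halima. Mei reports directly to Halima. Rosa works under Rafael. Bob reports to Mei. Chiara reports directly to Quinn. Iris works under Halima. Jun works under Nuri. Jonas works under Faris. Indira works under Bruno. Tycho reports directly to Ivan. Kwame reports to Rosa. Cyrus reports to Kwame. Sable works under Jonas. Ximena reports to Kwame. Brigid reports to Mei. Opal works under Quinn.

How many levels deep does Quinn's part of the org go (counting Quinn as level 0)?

1

The longest chain under Quinn runs Quinn → Opal, which is 1 level below Quinn.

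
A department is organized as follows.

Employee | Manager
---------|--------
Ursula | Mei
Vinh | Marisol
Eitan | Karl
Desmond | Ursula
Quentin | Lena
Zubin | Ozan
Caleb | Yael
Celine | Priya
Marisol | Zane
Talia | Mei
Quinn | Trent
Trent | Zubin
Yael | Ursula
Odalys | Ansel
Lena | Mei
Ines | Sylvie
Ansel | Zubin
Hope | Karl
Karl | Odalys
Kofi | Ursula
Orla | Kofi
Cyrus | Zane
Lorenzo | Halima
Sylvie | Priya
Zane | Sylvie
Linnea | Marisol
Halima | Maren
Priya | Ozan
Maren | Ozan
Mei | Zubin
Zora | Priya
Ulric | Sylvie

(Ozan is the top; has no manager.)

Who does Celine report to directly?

Celine reports directly to Priya.

Priya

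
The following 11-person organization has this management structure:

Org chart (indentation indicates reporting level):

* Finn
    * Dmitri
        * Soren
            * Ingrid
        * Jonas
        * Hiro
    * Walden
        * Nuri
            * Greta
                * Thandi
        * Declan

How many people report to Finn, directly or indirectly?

Finn directly manages Dmitri, Walden. Under Dmitri: Hiro, Jonas, Soren, Ingrid (4). Under Walden: Declan, Nuri, Greta, Thandi (4). So Finn's organization is 2 direct reports plus everyone under them: 5 + 5 = 10.

10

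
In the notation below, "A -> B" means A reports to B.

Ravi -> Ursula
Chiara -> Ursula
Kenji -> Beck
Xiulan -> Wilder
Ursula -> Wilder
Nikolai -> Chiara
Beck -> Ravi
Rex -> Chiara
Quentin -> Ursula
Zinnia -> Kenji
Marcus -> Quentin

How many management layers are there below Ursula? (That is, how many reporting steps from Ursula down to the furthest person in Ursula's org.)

The longest chain under Ursula runs Ursula → Ravi → Beck → Kenji → Zinnia, which is 4 levels below Ursula.

4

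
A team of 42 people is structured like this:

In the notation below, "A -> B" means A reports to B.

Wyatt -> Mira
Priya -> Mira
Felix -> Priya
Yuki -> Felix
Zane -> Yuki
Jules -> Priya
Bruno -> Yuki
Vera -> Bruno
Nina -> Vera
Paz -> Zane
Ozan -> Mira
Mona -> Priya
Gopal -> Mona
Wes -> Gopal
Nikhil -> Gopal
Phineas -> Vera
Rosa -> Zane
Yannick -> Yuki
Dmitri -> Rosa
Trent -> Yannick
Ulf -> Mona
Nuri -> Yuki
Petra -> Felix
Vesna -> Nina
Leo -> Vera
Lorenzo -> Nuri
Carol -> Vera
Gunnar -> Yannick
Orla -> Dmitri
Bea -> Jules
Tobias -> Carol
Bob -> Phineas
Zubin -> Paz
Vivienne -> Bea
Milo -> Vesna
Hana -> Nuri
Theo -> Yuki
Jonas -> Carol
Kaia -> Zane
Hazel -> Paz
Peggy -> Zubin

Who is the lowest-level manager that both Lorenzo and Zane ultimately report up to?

Yuki

Lorenzo's chain of managers is Nuri, Yuki, Felix, Priya, Mira. Zane's chain of managers is Yuki, Felix, Priya, Mira. The first manager that appears in both chains is Yuki.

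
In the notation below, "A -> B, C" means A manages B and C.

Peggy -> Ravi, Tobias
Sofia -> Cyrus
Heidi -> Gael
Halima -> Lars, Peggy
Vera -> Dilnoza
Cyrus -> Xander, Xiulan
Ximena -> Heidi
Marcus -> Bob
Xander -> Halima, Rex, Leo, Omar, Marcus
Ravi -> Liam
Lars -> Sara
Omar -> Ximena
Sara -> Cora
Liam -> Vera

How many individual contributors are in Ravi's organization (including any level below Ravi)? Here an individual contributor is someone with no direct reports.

The only person in Ravi's organization with no one reporting to them is Dilnoza. That is 1.

1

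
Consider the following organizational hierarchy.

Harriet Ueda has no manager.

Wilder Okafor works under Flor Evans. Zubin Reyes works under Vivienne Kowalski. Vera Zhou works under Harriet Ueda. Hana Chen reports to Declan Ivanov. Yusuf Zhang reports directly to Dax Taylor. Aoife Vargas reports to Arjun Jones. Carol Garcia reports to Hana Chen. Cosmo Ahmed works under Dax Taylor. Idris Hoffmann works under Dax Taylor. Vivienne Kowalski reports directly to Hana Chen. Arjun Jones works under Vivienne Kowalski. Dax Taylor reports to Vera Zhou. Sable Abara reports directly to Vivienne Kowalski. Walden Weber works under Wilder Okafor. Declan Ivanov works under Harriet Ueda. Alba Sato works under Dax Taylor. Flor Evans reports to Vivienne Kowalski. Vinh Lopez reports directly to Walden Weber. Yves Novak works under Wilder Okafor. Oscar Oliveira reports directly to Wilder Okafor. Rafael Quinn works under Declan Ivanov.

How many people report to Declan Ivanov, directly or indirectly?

14

Declan Ivanov directly manages Hana Chen, Rafael Quinn. Under Hana Chen: Carol Garcia, Vivienne Kowalski, Flor Evans, Wilder Okafor, Oscar Oliveira, Yves Novak, Walden Weber, Vinh Lopez, Zubin Reyes, Sable Abara, Arjun Jones, Aoife Vargas (12). Rafael Quinn has no reports. So Declan Ivanov's organization is 2 direct reports plus everyone under them: 13 + 1 = 14.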